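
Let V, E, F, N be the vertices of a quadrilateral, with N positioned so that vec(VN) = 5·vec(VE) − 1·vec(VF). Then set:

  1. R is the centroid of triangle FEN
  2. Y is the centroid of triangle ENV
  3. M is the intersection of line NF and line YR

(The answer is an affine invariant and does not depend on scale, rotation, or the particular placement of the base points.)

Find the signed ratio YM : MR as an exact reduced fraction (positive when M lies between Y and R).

Set V = (0, 0), E = (1, 0), F = (0, 1), N = (5, -1); any affine frame gives the same invariant.
1. R is the centroid of triangle FEN ⇒ R = (2, 0)
2. Y is the centroid of triangle ENV ⇒ Y = (2, -1/3)
3. M is the intersection of line NF and line YR ⇒ M = (2, 1/5)
M = Y + t·(R−Y) with t = 8/5, so YM:MR = t:(1−t) = 8/5:-3/5

YM:MR = -8/3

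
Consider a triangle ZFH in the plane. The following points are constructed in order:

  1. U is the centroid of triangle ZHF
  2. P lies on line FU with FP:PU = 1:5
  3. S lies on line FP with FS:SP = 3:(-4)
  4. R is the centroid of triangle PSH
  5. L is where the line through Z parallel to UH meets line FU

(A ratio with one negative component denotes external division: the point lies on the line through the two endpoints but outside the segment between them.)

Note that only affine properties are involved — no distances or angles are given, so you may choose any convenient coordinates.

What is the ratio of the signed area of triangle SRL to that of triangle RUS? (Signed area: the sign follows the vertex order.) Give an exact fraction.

[SRL]:[RUS] = 5/3

Work in coordinates with Z = (0, 0), F = (1, 0), H = (0, 1).
1. U is the centroid of triangle ZHF ⇒ U = (1/3, 1/3)
2. P lies on line FU with FP:PU = 1:5 ⇒ P = (8/9, 1/18)
3. S lies on line FP with FS:SP = 3:(-4) ⇒ S = (4/3, -1/6)
4. R is the centroid of triangle PSH ⇒ R = (20/27, 8/27)
5. L is where the line through Z parallel to UH meets line FU ⇒ L = (-1/3, 2/3)
2·[SRL] = 5/18, 2·[RUS] = 1/6
[SRL]:[RUS] = 5/18:1/6 = 5/3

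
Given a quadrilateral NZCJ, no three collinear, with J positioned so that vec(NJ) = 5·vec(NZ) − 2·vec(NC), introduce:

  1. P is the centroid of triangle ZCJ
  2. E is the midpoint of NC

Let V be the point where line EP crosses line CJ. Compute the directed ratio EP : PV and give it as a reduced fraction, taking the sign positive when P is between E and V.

EP:PV = 11/4

Work in coordinates with N = (0, 0), Z = (1, 0), C = (0, 1), J = (5, -2).
1. P is the centroid of triangle ZCJ ⇒ P = (2, -1/3)
2. E is the midpoint of NC ⇒ E = (0, 1/2)
line EP meets CJ at V = (30/11, -7/11)
P = E + t·(V−E) with t = 11/15, so EP:PV = 11/15:4/15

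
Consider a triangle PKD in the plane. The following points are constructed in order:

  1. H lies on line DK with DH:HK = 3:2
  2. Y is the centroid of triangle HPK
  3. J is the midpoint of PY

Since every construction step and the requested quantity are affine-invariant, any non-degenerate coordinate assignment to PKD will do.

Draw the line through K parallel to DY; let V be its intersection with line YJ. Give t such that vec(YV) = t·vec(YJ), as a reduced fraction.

t = -5/4

Set P = (0, 0), K = (1, 0), D = (0, 1); any affine frame gives the same invariant.
1. H lies on line DK with DH:HK = 3:2 ⇒ H = (3/5, 2/5)
2. Y is the centroid of triangle HPK ⇒ Y = (8/15, 2/15)
3. J is the midpoint of PY ⇒ J = (4/15, 1/15)
through K parallel to DY: direction (8/15, -13/15); meets YJ at V = (13/15, 13/60)
V = Y + t·(J−Y) with t = -5/4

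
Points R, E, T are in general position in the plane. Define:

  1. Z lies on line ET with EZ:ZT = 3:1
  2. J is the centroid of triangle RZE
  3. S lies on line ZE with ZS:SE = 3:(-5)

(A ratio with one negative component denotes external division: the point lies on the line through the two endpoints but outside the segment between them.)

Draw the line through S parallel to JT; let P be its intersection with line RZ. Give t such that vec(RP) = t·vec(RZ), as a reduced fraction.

Set R = (0, 0), E = (1, 0), T = (0, 1); any affine frame gives the same invariant.
1. Z lies on line ET with EZ:ZT = 3:1 ⇒ Z = (1/4, 3/4)
2. J is the centroid of triangle RZE ⇒ J = (5/12, 1/4)
3. S lies on line ZE with ZS:SE = 3:(-5) ⇒ S = (-7/8, 15/8)
through S parallel to JT: direction (-5/12, 3/4); meets RZ at P = (1/16, 3/16)
P = R + t·(Z−R) with t = 1/4

t = 1/4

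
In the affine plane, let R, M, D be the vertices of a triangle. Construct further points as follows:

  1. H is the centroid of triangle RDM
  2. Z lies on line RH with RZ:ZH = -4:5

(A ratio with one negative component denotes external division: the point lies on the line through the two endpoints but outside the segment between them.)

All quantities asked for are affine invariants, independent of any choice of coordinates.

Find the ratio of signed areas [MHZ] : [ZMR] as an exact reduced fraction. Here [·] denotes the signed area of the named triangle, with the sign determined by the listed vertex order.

Choose coordinates R = (0, 0), M = (1, 0), D = (0, 1).
1. H is the centroid of triangle RDM ⇒ H = (1/3, 1/3)
2. Z lies on line RH with RZ:ZH = -4:5 ⇒ Z = (-4/3, -4/3)
2·[MHZ] = 5/3, 2·[ZMR] = 4/3
[MHZ]:[ZMR] = 5/3:4/3 = 5/4

[MHZ]:[ZMR] = 5/4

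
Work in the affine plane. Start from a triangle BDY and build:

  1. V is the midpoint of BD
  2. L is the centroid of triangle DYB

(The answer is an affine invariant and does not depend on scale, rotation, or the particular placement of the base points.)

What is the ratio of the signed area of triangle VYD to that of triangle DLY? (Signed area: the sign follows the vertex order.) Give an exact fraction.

[VYD]:[DLY] = 3/2

Choose coordinates B = (0, 0), D = (1, 0), Y = (0, 1).
1. V is the midpoint of BD ⇒ V = (1/2, 0)
2. L is the centroid of triangle DYB ⇒ L = (1/3, 1/3)
2·[VYD] = -1/2, 2·[DLY] = -1/3
[VYD]:[DLY] = -1/2:-1/3 = 3/2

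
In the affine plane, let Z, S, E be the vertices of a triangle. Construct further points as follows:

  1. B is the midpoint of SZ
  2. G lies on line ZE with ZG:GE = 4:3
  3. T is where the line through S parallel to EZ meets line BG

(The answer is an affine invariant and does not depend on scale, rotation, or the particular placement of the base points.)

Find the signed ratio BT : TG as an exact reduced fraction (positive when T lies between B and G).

BT:TG = -1/2

Choose coordinates Z = (0, 0), S = (1, 0), E = (0, 1).
1. B is the midpoint of SZ ⇒ B = (1/2, 0)
2. G lies on line ZE with ZG:GE = 4:3 ⇒ G = (0, 4/7)
3. T is where the line through S parallel to EZ meets line BG ⇒ T = (1, -4/7)
T = B + t·(G−B) with t = -1, so BT:TG = t:(1−t) = -1:2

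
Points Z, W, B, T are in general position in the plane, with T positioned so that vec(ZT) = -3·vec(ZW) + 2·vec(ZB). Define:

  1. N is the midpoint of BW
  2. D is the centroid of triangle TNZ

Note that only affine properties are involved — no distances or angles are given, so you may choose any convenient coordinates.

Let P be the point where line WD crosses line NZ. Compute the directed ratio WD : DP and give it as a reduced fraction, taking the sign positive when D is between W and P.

WD:DP = -8/5

Choose coordinates Z = (0, 0), W = (1, 0), B = (0, 1), T = (-3, 2).
1. N is the midpoint of BW ⇒ N = (1/2, 1/2)
2. D is the centroid of triangle TNZ ⇒ D = (-5/6, 5/6)
line WD meets NZ at P = (5/16, 5/16)
D = W + t·(P−W) with t = 8/3, so WD:DP = 8/3:-5/3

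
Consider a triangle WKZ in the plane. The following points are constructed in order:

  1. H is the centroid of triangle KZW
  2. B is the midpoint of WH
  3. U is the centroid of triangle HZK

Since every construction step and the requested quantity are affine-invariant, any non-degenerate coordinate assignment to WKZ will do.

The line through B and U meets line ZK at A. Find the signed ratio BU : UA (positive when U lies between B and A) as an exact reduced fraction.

Work in coordinates with W = (0, 0), K = (1, 0), Z = (0, 1).
1. H is the centroid of triangle KZW ⇒ H = (1/3, 1/3)
2. B is the midpoint of WH ⇒ B = (1/6, 1/6)
3. U is the centroid of triangle HZK ⇒ U = (4/9, 4/9)
line BU meets ZK at A = (1/2, 1/2)
U = B + t·(A−B) with t = 5/6, so BU:UA = 5/6:1/6

BU:UA = 5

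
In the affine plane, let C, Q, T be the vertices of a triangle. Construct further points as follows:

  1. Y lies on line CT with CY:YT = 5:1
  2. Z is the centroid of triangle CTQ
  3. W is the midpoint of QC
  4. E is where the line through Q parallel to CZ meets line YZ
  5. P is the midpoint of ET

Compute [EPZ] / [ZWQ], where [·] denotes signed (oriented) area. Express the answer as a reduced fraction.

Assign C = (0, 0), Q = (1, 0), T = (0, 1) — the answer is frame-independent, so this choice is without loss of generality.
1. Y lies on line CT with CY:YT = 5:1 ⇒ Y = (0, 5/6)
2. Z is the centroid of triangle CTQ ⇒ Z = (1/3, 1/3)
3. W is the midpoint of QC ⇒ W = (1/2, 0)
4. E is where the line through Q parallel to CZ meets line YZ ⇒ E = (11/15, -4/15)
5. P is the midpoint of ET ⇒ P = (11/30, 11/30)
2·[EPZ] = 1/30, 2·[ZWQ] = 1/6
[EPZ]:[ZWQ] = 1/30:1/6 = 1/5

[EPZ]:[ZWQ] = 1/5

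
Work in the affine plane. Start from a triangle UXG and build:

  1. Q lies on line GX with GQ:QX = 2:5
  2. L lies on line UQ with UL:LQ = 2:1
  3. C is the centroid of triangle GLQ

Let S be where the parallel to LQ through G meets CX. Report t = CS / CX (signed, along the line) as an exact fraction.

t = -4/17

Assign U = (0, 0), X = (1, 0), G = (0, 1) — the answer is frame-independent, so this choice is without loss of generality.
1. Q lies on line GX with GQ:QX = 2:5 ⇒ Q = (2/7, 5/7)
2. L lies on line UQ with UL:LQ = 2:1 ⇒ L = (4/21, 10/21)
3. C is the centroid of triangle GLQ ⇒ C = (10/63, 46/63)
through G parallel to LQ: direction (2/21, 5/21); meets CX at S = (-2/51, 46/51)
S = C + t·(X−C) with t = -4/17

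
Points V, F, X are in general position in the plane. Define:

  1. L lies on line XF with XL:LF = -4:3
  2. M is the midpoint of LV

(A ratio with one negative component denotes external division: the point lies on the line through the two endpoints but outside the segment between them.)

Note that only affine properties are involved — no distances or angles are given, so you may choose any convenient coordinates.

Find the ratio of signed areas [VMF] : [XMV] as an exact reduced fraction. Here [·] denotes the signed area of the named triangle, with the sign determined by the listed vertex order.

Work in coordinates with V = (0, 0), F = (1, 0), X = (0, 1).
1. L lies on line XF with XL:LF = -4:3 ⇒ L = (4, -3)
2. M is the midpoint of LV ⇒ M = (2, -3/2)
2·[VMF] = 3/2, 2·[XMV] = -2
[VMF]:[XMV] = 3/2:-2 = -3/4

[VMF]:[XMV] = -3/4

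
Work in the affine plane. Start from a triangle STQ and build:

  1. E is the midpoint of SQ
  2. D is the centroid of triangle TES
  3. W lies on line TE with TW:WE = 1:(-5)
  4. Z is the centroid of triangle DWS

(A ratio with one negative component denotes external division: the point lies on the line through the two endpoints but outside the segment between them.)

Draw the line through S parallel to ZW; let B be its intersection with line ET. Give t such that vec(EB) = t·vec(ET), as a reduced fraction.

Work in coordinates with S = (0, 0), T = (1, 0), Q = (0, 1).
1. E is the midpoint of SQ ⇒ E = (0, 1/2)
2. D is the centroid of triangle TES ⇒ D = (1/3, 1/6)
3. W lies on line TE with TW:WE = 1:(-5) ⇒ W = (5/4, -1/8)
4. Z is the centroid of triangle DWS ⇒ Z = (19/36, 1/72)
through S parallel to ZW: direction (13/18, -5/36); meets ET at B = (13/8, -5/16)
B = E + t·(T−E) with t = 13/8

t = 13/8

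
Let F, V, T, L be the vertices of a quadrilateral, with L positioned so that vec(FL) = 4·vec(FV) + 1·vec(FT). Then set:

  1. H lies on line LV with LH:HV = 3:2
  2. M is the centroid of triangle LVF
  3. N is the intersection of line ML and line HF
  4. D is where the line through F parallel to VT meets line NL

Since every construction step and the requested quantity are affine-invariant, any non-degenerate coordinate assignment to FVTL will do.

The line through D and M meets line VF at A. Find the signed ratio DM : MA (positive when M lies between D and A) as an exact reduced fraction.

Set F = (0, 0), V = (1, 0), T = (0, 1), L = (4, 1); any affine frame gives the same invariant.
1. H lies on line LV with LH:HV = 3:2 ⇒ H = (11/5, 2/5)
2. M is the centroid of triangle LVF ⇒ M = (5/3, 1/3)
3. N is the intersection of line ML and line HF ⇒ N = (11/8, 1/4)
4. D is where the line through F parallel to VT meets line NL ⇒ D = (1/9, -1/9)
line DM meets VF at A = (1/2, 0)
M = D + t·(A−D) with t = 4, so DM:MA = 4:-3

DM:MA = -4/3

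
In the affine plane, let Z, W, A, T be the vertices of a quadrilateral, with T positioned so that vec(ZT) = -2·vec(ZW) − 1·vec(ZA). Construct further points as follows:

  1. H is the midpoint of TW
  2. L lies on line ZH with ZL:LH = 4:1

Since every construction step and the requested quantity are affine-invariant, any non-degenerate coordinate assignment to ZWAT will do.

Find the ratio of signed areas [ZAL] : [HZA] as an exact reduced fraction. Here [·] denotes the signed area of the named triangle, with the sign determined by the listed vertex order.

Set Z = (0, 0), W = (1, 0), A = (0, 1), T = (-2, -1); any affine frame gives the same invariant.
1. H is the midpoint of TW ⇒ H = (-1/2, -1/2)
2. L lies on line ZH with ZL:LH = 4:1 ⇒ L = (-2/5, -2/5)
2·[ZAL] = 2/5, 2·[HZA] = 1/2
[ZAL]:[HZA] = 2/5:1/2 = 4/5

[ZAL]:[HZA] = 4/5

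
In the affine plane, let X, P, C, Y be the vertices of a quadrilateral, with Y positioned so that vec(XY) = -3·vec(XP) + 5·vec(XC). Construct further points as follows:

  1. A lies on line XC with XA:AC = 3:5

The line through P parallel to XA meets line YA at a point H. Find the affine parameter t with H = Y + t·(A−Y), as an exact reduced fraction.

t = 4/3

Assign X = (0, 0), P = (1, 0), C = (0, 1), Y = (-3, 5) — the answer is frame-independent, so this choice is without loss of generality.
1. A lies on line XC with XA:AC = 3:5 ⇒ A = (0, 3/8)
through P parallel to XA: direction (0, 3/8); meets YA at H = (1, -7/6)
H = Y + t·(A−Y) with t = 4/3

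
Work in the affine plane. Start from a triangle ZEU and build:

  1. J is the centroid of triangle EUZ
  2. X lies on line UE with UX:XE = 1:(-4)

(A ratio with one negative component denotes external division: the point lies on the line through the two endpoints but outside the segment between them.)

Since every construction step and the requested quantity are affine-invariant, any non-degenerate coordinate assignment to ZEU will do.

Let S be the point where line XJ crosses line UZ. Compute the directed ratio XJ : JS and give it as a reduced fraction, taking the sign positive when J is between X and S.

Work in coordinates with Z = (0, 0), E = (1, 0), U = (0, 1).
1. J is the centroid of triangle EUZ ⇒ J = (1/3, 1/3)
2. X lies on line UE with UX:XE = 1:(-4) ⇒ X = (-1/3, 4/3)
line XJ meets UZ at S = (0, 5/6)
J = X + t·(S−X) with t = 2, so XJ:JS = 2:-1

XJ:JS = -2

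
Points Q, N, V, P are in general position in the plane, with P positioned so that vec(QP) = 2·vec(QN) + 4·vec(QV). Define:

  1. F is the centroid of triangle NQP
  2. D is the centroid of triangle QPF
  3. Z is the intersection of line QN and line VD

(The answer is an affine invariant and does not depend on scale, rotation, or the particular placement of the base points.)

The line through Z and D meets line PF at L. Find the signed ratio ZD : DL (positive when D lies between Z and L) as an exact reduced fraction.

Choose coordinates Q = (0, 0), N = (1, 0), V = (0, 1), P = (2, 4).
1. F is the centroid of triangle NQP ⇒ F = (1, 4/3)
2. D is the centroid of triangle QPF ⇒ D = (1, 16/9)
3. Z is the intersection of line QN and line VD ⇒ Z = (-9/7, 0)
line ZD meets PF at L = (21/17, 100/51)
D = Z + t·(L−Z) with t = 68/75, so ZD:DL = 68/75:7/75

ZD:DL = 68/7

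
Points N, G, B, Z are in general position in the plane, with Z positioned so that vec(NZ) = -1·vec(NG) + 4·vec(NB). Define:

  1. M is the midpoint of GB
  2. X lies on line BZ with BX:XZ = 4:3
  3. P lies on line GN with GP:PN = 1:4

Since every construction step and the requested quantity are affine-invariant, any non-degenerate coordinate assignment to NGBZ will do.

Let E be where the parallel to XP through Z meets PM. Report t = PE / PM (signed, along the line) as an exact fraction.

Choose coordinates N = (0, 0), G = (1, 0), B = (0, 1), Z = (-1, 4).
1. M is the midpoint of GB ⇒ M = (1/2, 1/2)
2. X lies on line BZ with BX:XZ = 4:3 ⇒ X = (-4/7, 19/7)
3. P lies on line GN with GP:PN = 1:4 ⇒ P = (4/5, 0)
through Z parallel to XP: direction (48/35, -19/7); meets PM at E = (11/5, -7/3)
E = P + t·(M−P) with t = -14/3

t = -14/3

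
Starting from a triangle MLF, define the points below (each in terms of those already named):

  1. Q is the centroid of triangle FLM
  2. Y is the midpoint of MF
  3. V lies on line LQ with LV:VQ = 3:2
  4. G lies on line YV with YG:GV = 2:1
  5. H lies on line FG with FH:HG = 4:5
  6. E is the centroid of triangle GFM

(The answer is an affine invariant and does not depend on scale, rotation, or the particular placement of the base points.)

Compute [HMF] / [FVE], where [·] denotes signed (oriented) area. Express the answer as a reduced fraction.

[HMF]:[FVE] = 16/21

Work in coordinates with M = (0, 0), L = (1, 0), F = (0, 1).
1. Q is the centroid of triangle FLM ⇒ Q = (1/3, 1/3)
2. Y is the midpoint of MF ⇒ Y = (0, 1/2)
3. V lies on line LQ with LV:VQ = 3:2 ⇒ V = (3/5, 1/5)
4. G lies on line YV with YG:GV = 2:1 ⇒ G = (2/5, 3/10)
5. H lies on line FG with FH:HG = 4:5 ⇒ H = (8/45, 31/45)
6. E is the centroid of triangle GFM ⇒ E = (2/15, 13/30)
2·[HMF] = -8/45, 2·[FVE] = -7/30
[HMF]:[FVE] = -8/45:-7/30 = 16/21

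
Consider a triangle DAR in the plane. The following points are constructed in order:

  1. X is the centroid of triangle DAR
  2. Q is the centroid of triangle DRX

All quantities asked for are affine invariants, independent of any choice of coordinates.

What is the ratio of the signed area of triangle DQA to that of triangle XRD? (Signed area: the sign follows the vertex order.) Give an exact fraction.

[DQA]:[XRD] = -4/3

Assign D = (0, 0), A = (1, 0), R = (0, 1) — the answer is frame-independent, so this choice is without loss of generality.
1. X is the centroid of triangle DAR ⇒ X = (1/3, 1/3)
2. Q is the centroid of triangle DRX ⇒ Q = (1/9, 4/9)
2·[DQA] = -4/9, 2·[XRD] = 1/3
[DQA]:[XRD] = -4/9:1/3 = -4/3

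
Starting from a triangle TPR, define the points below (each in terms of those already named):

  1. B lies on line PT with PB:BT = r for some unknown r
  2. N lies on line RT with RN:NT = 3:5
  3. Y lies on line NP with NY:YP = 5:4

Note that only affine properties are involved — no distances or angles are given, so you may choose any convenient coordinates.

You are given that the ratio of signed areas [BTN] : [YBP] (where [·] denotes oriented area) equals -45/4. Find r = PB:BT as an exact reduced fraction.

r = 1/5

Choose coordinates T = (0, 0), P = (1, 0), R = (0, 1).
1. With PB:BT = r, write λ = r/(r+1) so B = P + λ·(T−P); B is affine-linear in λ
2. N lies on line RT with RN:NT = 3:5 ⇒ N = (0, 5/8)
3. Y lies on line NP with NY:YP = 5:4 ⇒ Y = (5/9, 5/18)
Every point depending on B is an affine combination of B and λ-independent points, so each such coordinate is linear in λ; the λ² term in each signed area is a multiple of (T−P)×(T−P) = 0, so 2·[BTN] and 2·[YBP] are each linear in λ. Evaluating at λ=0 and λ=1:
  2·[BTN] = 5/8·λ − 5/8,   2·[YBP] = 5/18·λ
So [BTN]:[YBP] = (5/8·λ − 5/8) / (5/18·λ). Setting this equal to -45/4:
  5/8·λ − 5/8 = -45/4·(5/18·λ)  ⇒  λ = 1/6
Then r = λ/(1−λ) = (1/6)/(5/6) = 1/5. Check: with r = 1/5, B = (5/6, 0) and [BTN]:[YBP] = -45/4 as required.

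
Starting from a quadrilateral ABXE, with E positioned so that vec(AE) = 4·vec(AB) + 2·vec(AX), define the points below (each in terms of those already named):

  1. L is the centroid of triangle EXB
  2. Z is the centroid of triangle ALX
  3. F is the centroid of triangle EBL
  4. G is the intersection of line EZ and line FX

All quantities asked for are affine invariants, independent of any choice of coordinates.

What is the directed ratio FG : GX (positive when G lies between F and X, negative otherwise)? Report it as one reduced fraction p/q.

FG:GX = 29/51

Choose coordinates A = (0, 0), B = (1, 0), X = (0, 1), E = (4, 2).
1. L is the centroid of triangle EXB ⇒ L = (5/3, 1)
2. Z is the centroid of triangle ALX ⇒ Z = (5/9, 2/3)
3. F is the centroid of triangle EBL ⇒ F = (20/9, 1)
4. G is the intersection of line EZ and line FX ⇒ G = (17/12, 1)
G = F + t·(X−F) with t = 29/80, so FG:GX = t:(1−t) = 29/80:51/80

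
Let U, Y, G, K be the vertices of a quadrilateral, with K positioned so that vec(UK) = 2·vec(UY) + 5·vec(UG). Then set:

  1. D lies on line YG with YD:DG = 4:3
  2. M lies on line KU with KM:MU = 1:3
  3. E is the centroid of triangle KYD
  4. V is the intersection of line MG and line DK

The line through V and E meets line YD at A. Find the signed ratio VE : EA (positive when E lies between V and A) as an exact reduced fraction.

Assign U = (0, 0), Y = (1, 0), G = (0, 1), K = (2, 5) — the answer is frame-independent, so this choice is without loss of generality.
1. D lies on line YG with YD:DG = 4:3 ⇒ D = (3/7, 4/7)
2. M lies on line KU with KM:MU = 1:3 ⇒ M = (3/2, 15/4)
3. E is the centroid of triangle KYD ⇒ E = (8/7, 13/7)
4. V is the intersection of line MG and line DK ⇒ V = (108/65, 263/65)
line VE meets YD at A = (117/154, 37/154)
E = V + t·(A−V) with t = 88/153, so VE:EA = 88/153:65/153

VE:EA = 88/65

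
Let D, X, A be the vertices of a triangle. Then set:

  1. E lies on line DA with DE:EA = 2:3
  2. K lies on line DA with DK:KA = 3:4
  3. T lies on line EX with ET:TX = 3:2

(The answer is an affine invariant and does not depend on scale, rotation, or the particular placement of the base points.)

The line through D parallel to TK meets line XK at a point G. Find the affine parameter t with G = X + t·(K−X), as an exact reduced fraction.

t = 47/2

Work in coordinates with D = (0, 0), X = (1, 0), A = (0, 1).
1. E lies on line DA with DE:EA = 2:3 ⇒ E = (0, 2/5)
2. K lies on line DA with DK:KA = 3:4 ⇒ K = (0, 3/7)
3. T lies on line EX with ET:TX = 3:2 ⇒ T = (3/5, 4/25)
through D parallel to TK: direction (-3/5, 47/175); meets XK at G = (-45/2, 141/14)
G = X + t·(K−X) with t = 47/2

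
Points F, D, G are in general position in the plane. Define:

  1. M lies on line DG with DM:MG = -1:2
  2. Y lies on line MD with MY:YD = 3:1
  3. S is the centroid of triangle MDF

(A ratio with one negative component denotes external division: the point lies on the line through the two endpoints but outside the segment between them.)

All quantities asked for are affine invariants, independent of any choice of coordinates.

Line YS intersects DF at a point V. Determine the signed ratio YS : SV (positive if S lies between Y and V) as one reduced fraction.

Choose coordinates F = (0, 0), D = (1, 0), G = (0, 1).
1. M lies on line DG with DM:MG = -1:2 ⇒ M = (2, -1)
2. Y lies on line MD with MY:YD = 3:1 ⇒ Y = (5/4, -1/4)
3. S is the centroid of triangle MDF ⇒ S = (1, -1/3)
line YS meets DF at V = (2, 0)
S = Y + t·(V−Y) with t = -1/3, so YS:SV = -1/3:4/3

YS:SV = -1/4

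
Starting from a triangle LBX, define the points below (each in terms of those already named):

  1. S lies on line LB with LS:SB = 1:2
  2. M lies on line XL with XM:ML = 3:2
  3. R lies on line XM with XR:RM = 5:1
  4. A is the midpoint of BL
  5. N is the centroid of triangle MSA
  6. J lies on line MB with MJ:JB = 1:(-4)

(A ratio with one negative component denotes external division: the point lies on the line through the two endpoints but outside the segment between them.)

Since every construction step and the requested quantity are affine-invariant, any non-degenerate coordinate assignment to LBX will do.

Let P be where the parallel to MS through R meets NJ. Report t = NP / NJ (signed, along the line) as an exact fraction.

t = -1/10

Assign L = (0, 0), B = (1, 0), X = (0, 1) — the answer is frame-independent, so this choice is without loss of generality.
1. S lies on line LB with LS:SB = 1:2 ⇒ S = (1/3, 0)
2. M lies on line XL with XM:ML = 3:2 ⇒ M = (0, 2/5)
3. R lies on line XM with XR:RM = 5:1 ⇒ R = (0, 1/2)
4. A is the midpoint of BL ⇒ A = (1/2, 0)
5. N is the centroid of triangle MSA ⇒ N = (5/18, 2/15)
6. J lies on line MB with MJ:JB = 1:(-4) ⇒ J = (-1/3, 8/15)
through R parallel to MS: direction (1/3, -2/5); meets NJ at P = (61/180, 7/75)
P = N + t·(J−N) with t = -1/10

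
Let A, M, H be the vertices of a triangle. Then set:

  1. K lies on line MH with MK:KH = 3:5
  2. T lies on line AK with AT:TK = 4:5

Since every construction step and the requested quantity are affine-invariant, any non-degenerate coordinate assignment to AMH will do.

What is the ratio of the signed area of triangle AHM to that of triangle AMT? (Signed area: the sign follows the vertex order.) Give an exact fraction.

Set A = (0, 0), M = (1, 0), H = (0, 1); any affine frame gives the same invariant.
1. K lies on line MH with MK:KH = 3:5 ⇒ K = (5/8, 3/8)
2. T lies on line AK with AT:TK = 4:5 ⇒ T = (5/18, 1/6)
2·[AHM] = -1, 2·[AMT] = 1/6
[AHM]:[AMT] = -1:1/6 = -6

[AHM]:[AMT] = -6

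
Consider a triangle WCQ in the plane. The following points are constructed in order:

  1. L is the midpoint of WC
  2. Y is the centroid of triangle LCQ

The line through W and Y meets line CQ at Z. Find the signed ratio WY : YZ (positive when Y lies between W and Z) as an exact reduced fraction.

Work in coordinates with W = (0, 0), C = (1, 0), Q = (0, 1).
1. L is the midpoint of WC ⇒ L = (1/2, 0)
2. Y is the centroid of triangle LCQ ⇒ Y = (1/2, 1/3)
line WY meets CQ at Z = (3/5, 2/5)
Y = W + t·(Z−W) with t = 5/6, so WY:YZ = 5/6:1/6

WY:YZ = 5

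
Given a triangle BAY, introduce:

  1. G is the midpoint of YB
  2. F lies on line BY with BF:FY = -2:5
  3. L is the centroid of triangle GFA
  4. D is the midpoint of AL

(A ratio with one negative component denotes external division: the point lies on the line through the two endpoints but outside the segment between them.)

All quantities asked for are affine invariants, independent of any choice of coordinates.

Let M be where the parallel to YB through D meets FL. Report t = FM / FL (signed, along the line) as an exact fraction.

t = 2

Set B = (0, 0), A = (1, 0), Y = (0, 1); any affine frame gives the same invariant.
1. G is the midpoint of YB ⇒ G = (0, 1/2)
2. F lies on line BY with BF:FY = -2:5 ⇒ F = (0, -2/3)
3. L is the centroid of triangle GFA ⇒ L = (1/3, -1/18)
4. D is the midpoint of AL ⇒ D = (2/3, -1/36)
through D parallel to YB: direction (0, -1); meets FL at M = (2/3, 5/9)
M = F + t·(L−F) with t = 2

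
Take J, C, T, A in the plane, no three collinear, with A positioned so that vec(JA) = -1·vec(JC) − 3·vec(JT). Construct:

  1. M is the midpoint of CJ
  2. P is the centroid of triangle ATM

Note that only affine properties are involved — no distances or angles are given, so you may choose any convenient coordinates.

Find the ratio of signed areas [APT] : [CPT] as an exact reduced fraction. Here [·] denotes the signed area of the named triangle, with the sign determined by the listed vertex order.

Assign J = (0, 0), C = (1, 0), T = (0, 1), A = (-1, -3) — the answer is frame-independent, so this choice is without loss of generality.
1. M is the midpoint of CJ ⇒ M = (1/2, 0)
2. P is the centroid of triangle ATM ⇒ P = (-1/6, -2/3)
2·[APT] = 1, 2·[CPT] = -11/6
[APT]:[CPT] = 1:-11/6 = -6/11

[APT]:[CPT] = -6/11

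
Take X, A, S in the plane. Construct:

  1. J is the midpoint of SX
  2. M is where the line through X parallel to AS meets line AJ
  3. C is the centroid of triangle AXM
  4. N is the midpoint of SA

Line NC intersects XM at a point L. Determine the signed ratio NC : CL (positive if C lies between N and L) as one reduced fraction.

NC:CL = 2

Work in coordinates with X = (0, 0), A = (1, 0), S = (0, 1).
1. J is the midpoint of SX ⇒ J = (0, 1/2)
2. M is where the line through X parallel to AS meets line AJ ⇒ M = (-1, 1)
3. C is the centroid of triangle AXM ⇒ C = (0, 1/3)
4. N is the midpoint of SA ⇒ N = (1/2, 1/2)
line NC meets XM at L = (-1/4, 1/4)
C = N + t·(L−N) with t = 2/3, so NC:CL = 2/3:1/3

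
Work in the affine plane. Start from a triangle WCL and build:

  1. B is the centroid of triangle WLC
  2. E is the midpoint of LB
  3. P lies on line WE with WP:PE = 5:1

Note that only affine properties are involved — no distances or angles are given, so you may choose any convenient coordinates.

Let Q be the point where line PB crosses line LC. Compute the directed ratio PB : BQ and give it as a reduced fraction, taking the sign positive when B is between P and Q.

PB:BQ = -1/12

Choose coordinates W = (0, 0), C = (1, 0), L = (0, 1).
1. B is the centroid of triangle WLC ⇒ B = (1/3, 1/3)
2. E is the midpoint of LB ⇒ E = (1/6, 2/3)
3. P lies on line WE with WP:PE = 5:1 ⇒ P = (5/36, 5/9)
line PB meets LC at Q = (-2, 3)
B = P + t·(Q−P) with t = -1/11, so PB:BQ = -1/11:12/11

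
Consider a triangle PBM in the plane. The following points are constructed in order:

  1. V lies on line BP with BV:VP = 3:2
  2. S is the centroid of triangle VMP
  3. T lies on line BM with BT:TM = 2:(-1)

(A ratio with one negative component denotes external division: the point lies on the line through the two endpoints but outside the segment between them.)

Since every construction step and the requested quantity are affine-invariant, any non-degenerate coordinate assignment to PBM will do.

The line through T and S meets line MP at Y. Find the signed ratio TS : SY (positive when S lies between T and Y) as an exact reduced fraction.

TS:SY = -17/2

Assign P = (0, 0), B = (1, 0), M = (0, 1) — the answer is frame-independent, so this choice is without loss of generality.
1. V lies on line BP with BV:VP = 3:2 ⇒ V = (2/5, 0)
2. S is the centroid of triangle VMP ⇒ S = (2/15, 1/3)
3. T lies on line BM with BT:TM = 2:(-1) ⇒ T = (-1, 2)
line TS meets MP at Y = (0, 9/17)
S = T + t·(Y−T) with t = 17/15, so TS:SY = 17/15:-2/15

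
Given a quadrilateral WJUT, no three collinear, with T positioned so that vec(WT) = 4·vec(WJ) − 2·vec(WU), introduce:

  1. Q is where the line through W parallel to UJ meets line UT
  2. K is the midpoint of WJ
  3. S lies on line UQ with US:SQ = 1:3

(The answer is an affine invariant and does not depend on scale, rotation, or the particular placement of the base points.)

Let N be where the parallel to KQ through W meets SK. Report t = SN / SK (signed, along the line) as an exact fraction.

t = 31/15

Work in coordinates with W = (0, 0), J = (1, 0), U = (0, 1), T = (4, -2).
1. Q is where the line through W parallel to UJ meets line UT ⇒ Q = (-4, 4)
2. K is the midpoint of WJ ⇒ K = (1/2, 0)
3. S lies on line UQ with US:SQ = 1:3 ⇒ S = (-1, 7/4)
through W parallel to KQ: direction (-9/2, 4); meets SK at N = (21/10, -28/15)
N = S + t·(K−S) with t = 31/15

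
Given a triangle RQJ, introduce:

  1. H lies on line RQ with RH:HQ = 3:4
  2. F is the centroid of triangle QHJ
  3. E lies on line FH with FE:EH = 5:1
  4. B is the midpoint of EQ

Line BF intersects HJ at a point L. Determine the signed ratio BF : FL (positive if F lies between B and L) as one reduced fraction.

Choose coordinates R = (0, 0), Q = (1, 0), J = (0, 1).
1. H lies on line RQ with RH:HQ = 3:4 ⇒ H = (3/7, 0)
2. F is the centroid of triangle QHJ ⇒ F = (10/21, 1/3)
3. E lies on line FH with FE:EH = 5:1 ⇒ E = (55/126, 1/18)
4. B is the midpoint of EQ ⇒ B = (181/252, 1/36)
line BF meets HJ at L = (3/49, 6/7)
F = B + t·(L−B) with t = 7/19, so BF:FL = 7/19:12/19

BF:FL = 7/12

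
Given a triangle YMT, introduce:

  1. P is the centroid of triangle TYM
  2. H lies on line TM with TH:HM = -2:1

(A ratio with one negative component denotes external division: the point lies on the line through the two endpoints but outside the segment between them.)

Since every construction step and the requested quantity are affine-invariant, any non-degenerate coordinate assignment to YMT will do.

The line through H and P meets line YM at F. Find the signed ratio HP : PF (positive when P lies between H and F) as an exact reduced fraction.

Set Y = (0, 0), M = (1, 0), T = (0, 1); any affine frame gives the same invariant.
1. P is the centroid of triangle TYM ⇒ P = (1/3, 1/3)
2. H lies on line TM with TH:HM = -2:1 ⇒ H = (2, -1)
line HP meets YM at F = (3/4, 0)
P = H + t·(F−H) with t = 4/3, so HP:PF = 4/3:-1/3

HP:PF = -4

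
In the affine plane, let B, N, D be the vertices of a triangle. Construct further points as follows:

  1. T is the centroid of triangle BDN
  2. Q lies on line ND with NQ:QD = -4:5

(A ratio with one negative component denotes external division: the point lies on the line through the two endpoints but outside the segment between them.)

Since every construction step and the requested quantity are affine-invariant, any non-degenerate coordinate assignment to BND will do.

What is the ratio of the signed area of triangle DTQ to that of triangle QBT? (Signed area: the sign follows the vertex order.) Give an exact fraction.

Assign B = (0, 0), N = (1, 0), D = (0, 1) — the answer is frame-independent, so this choice is without loss of generality.
1. T is the centroid of triangle BDN ⇒ T = (1/3, 1/3)
2. Q lies on line ND with NQ:QD = -4:5 ⇒ Q = (5, -4)
2·[DTQ] = 5/3, 2·[QBT] = -3
[DTQ]:[QBT] = 5/3:-3 = -5/9

[DTQ]:[QBT] = -5/9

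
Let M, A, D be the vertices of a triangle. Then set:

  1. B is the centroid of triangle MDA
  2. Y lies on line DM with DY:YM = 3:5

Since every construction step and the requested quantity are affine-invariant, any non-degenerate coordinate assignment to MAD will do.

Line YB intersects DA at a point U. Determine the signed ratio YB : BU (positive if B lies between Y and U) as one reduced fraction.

Choose coordinates M = (0, 0), A = (1, 0), D = (0, 1).
1. B is the centroid of triangle MDA ⇒ B = (1/3, 1/3)
2. Y lies on line DM with DY:YM = 3:5 ⇒ Y = (0, 5/8)
line YB meets DA at U = (3, -2)
B = Y + t·(U−Y) with t = 1/9, so YB:BU = 1/9:8/9

YB:BU = 1/8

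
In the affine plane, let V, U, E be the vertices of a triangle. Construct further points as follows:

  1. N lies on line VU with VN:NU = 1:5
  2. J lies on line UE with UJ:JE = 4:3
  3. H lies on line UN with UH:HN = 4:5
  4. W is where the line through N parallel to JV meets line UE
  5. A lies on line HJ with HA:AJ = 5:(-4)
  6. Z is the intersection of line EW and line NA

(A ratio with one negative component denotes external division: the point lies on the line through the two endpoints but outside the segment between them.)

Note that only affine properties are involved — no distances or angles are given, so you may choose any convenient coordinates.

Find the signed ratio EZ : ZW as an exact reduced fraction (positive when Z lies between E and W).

EZ:ZW = -3/58

Assign V = (0, 0), U = (1, 0), E = (0, 1) — the answer is frame-independent, so this choice is without loss of generality.
1. N lies on line VU with VN:NU = 1:5 ⇒ N = (1/6, 0)
2. J lies on line UE with UJ:JE = 4:3 ⇒ J = (3/7, 4/7)
3. H lies on line UN with UH:HN = 4:5 ⇒ H = (17/27, 0)
4. W is where the line through N parallel to JV meets line UE ⇒ W = (11/21, 10/21)
5. A lies on line HJ with HA:AJ = 5:(-4) ⇒ A = (-71/189, 20/7)
6. Z is the intersection of line EW and line NA ⇒ Z = (-1/35, 36/35)
Z = E + t·(W−E) with t = -3/55, so EZ:ZW = t:(1−t) = -3/55:58/55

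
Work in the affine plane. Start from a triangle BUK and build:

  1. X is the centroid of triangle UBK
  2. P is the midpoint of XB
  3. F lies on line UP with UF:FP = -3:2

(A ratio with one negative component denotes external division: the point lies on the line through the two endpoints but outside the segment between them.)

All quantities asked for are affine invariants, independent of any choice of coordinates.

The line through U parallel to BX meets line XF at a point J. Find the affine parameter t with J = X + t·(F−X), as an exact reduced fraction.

Work in coordinates with B = (0, 0), U = (1, 0), K = (0, 1).
1. X is the centroid of triangle UBK ⇒ X = (1/3, 1/3)
2. P is the midpoint of XB ⇒ P = (1/6, 1/6)
3. F lies on line UP with UF:FP = -3:2 ⇒ F = (-3/2, 1/2)
through U parallel to BX: direction (1/3, 1/3); meets XF at J = (5/4, 1/4)
J = X + t·(F−X) with t = -1/2

t = -1/2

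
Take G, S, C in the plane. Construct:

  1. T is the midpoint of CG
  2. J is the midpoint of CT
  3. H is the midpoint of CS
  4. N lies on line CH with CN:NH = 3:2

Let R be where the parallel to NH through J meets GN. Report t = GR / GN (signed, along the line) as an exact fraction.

t = 3/4

Set G = (0, 0), S = (1, 0), C = (0, 1); any affine frame gives the same invariant.
1. T is the midpoint of CG ⇒ T = (0, 1/2)
2. J is the midpoint of CT ⇒ J = (0, 3/4)
3. H is the midpoint of CS ⇒ H = (1/2, 1/2)
4. N lies on line CH with CN:NH = 3:2 ⇒ N = (3/10, 7/10)
through J parallel to NH: direction (1/5, -1/5); meets GN at R = (9/40, 21/40)
R = G + t·(N−G) with t = 3/4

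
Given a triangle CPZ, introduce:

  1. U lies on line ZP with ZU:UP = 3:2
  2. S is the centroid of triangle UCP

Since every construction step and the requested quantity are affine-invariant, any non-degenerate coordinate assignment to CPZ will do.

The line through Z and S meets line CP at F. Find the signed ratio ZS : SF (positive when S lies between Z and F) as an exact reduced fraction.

Choose coordinates C = (0, 0), P = (1, 0), Z = (0, 1).
1. U lies on line ZP with ZU:UP = 3:2 ⇒ U = (3/5, 2/5)
2. S is the centroid of triangle UCP ⇒ S = (8/15, 2/15)
line ZS meets CP at F = (8/13, 0)
S = Z + t·(F−Z) with t = 13/15, so ZS:SF = 13/15:2/15

ZS:SF = 13/2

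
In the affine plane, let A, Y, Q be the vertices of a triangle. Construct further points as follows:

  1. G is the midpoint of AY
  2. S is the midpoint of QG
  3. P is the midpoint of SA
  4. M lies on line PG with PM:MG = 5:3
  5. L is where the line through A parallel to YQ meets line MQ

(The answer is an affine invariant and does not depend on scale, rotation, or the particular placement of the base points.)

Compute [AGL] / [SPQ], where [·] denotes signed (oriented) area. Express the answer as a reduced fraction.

[AGL]:[SPQ] = 92/35

Work in coordinates with A = (0, 0), Y = (1, 0), Q = (0, 1).
1. G is the midpoint of AY ⇒ G = (1/2, 0)
2. S is the midpoint of QG ⇒ S = (1/4, 1/2)
3. P is the midpoint of SA ⇒ P = (1/8, 1/4)
4. M lies on line PG with PM:MG = 5:3 ⇒ M = (23/64, 3/32)
5. L is where the line through A parallel to YQ meets line MQ ⇒ L = (23/35, -23/35)
2·[AGL] = -23/70, 2·[SPQ] = -1/8
[AGL]:[SPQ] = -23/70:-1/8 = 92/35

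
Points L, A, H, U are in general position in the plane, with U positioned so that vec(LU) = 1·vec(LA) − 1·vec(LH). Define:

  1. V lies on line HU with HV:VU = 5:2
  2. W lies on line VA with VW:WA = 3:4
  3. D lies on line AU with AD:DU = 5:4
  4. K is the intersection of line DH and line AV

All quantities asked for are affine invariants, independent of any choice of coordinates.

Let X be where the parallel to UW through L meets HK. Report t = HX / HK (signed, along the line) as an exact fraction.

Set L = (0, 0), A = (1, 0), H = (0, 1), U = (1, -1); any affine frame gives the same invariant.
1. V lies on line HU with HV:VU = 5:2 ⇒ V = (5/7, -3/7)
2. W lies on line VA with VW:WA = 3:4 ⇒ W = (41/49, -12/49)
3. D lies on line AU with AD:DU = 5:4 ⇒ D = (1, -5/9)
4. K is the intersection of line DH and line AV ⇒ K = (9/11, -3/11)
through L parallel to UW: direction (-8/49, 37/49); meets HK at X = (-72/221, 333/221)
X = H + t·(K−H) with t = -88/221

t = -88/221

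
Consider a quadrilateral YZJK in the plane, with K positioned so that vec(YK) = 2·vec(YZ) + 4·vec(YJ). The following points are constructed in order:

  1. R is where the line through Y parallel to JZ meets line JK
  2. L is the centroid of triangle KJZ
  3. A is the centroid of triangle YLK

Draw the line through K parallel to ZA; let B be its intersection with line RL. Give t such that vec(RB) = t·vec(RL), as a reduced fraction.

Set Y = (0, 0), Z = (1, 0), J = (0, 1), K = (2, 4); any affine frame gives the same invariant.
1. R is where the line through Y parallel to JZ meets line JK ⇒ R = (-2/5, 2/5)
2. L is the centroid of triangle KJZ ⇒ L = (1, 5/3)
3. A is the centroid of triangle YLK ⇒ A = (1, 17/9)
through K parallel to ZA: direction (0, 17/9); meets RL at B = (2, 18/7)
B = R + t·(L−R) with t = 12/7

t = 12/7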